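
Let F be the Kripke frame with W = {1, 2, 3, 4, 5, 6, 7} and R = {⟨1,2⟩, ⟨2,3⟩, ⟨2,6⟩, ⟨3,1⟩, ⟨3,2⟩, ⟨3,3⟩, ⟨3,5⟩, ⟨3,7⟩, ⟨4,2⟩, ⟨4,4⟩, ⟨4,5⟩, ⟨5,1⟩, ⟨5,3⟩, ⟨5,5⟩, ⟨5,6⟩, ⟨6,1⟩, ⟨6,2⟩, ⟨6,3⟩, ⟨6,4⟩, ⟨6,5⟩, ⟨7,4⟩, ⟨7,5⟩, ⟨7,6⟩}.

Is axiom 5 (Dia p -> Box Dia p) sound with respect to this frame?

No

Axiom 5 corresponds to the accessibility relation being Euclidean.
Euclidean: no — 2 R 3 and 2 R 6, but not 3 R 6.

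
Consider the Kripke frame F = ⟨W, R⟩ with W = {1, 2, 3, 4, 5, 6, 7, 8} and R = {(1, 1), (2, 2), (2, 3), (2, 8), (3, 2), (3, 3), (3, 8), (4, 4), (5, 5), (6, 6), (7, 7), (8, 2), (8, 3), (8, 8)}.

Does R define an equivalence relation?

Yes

Reflexive: yes — every world is R-related to itself.
Symmetric: yes — every pair in R has its reverse in R.
Transitive: yes — every two-step R-path is closed by a direct edge.
So R is an equivalence relation.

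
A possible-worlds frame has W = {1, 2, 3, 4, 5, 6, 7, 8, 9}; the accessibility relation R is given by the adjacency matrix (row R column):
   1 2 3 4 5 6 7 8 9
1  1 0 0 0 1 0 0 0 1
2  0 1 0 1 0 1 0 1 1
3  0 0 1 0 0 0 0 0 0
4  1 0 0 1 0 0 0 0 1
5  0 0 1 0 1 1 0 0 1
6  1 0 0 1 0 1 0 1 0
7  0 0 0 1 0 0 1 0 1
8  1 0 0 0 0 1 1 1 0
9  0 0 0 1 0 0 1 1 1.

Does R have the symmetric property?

Symmetric: no — 1 R 5 but not 5 R 1.

No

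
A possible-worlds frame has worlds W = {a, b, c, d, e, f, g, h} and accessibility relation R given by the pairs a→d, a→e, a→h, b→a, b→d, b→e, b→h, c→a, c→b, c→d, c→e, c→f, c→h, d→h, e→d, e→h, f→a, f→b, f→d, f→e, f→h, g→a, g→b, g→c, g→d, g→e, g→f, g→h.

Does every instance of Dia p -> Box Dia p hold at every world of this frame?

No

Axiom 5 corresponds to the accessibility relation being Euclidean.
Euclidean: no — a R d and a R e, but not d R e.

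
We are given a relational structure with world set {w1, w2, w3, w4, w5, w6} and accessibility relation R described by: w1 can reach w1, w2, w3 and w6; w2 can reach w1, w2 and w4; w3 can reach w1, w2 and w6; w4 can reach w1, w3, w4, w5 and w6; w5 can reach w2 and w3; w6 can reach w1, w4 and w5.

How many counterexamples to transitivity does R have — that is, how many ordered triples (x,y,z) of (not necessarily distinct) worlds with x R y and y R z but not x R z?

Enumerating: (w1,w2,w4), (w1,w6,w4), (w1,w6,w5), (w2,w1,w3), (w2,w1,w6), (w2,w4,w3), (w2,w4,w5), (w2,w4,w6), (w3,w1,w3), (w3,w2,w4), (w3,w6,w4), (w3,w6,w5), … and 14 more.
Total: 26.

26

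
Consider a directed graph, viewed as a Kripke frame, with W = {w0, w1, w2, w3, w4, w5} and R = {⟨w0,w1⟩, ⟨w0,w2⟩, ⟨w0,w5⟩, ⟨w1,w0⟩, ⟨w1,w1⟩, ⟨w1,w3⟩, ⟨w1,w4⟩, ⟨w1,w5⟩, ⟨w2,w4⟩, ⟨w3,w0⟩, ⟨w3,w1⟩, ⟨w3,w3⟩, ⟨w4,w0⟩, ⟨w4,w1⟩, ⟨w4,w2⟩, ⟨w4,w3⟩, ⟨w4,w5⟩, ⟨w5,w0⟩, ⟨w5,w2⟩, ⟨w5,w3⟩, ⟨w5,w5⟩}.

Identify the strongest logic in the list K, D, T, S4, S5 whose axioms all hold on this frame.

D

Serial (axiom D): yes — every world has a successor (e.g. w0 R w1).
Reflexive (axiom T): no — w0 is not related to itself.
Transitive (axiom 4): no — w0 R w1 and w1 R w3, but not w0 R w3.
Euclidean (axiom 5): no — w0 R w1 and w0 R w2, but not w1 R w2.
So F validates K, D; T would additionally require R to be reflexive. The strongest is D.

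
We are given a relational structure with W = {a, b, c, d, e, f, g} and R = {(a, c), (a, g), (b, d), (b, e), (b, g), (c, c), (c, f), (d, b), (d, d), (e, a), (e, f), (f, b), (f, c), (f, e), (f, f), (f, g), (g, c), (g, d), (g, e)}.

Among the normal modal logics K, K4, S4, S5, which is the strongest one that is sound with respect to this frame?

Transitive (axiom 4): no — a R c and c R f, but not a R f.
Reflexive (axiom T): no — a is not related to itself.
Euclidean (axiom 5): no — a R c and a R g, but not c R g.
So F validates K; K4 would additionally require R to be transitive. The strongest is K.

K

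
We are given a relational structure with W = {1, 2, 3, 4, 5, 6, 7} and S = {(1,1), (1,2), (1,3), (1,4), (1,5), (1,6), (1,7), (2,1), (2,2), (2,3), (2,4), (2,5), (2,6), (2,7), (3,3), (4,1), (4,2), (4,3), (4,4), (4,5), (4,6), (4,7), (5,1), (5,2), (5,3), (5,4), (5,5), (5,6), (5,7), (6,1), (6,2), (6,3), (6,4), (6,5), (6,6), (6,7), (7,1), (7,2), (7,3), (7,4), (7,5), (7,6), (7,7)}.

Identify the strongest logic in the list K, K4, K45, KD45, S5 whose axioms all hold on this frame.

K4

Transitive (axiom 4): yes — every two-step S-path is closed by a direct edge.
Euclidean (axiom 5): no — 1 S 3 and 1 S 2, but not 3 S 2.
Serial (axiom D): yes — every world has a successor (e.g. 1 S 1).
Reflexive (axiom T): yes — every world is S-related to itself.
So F validates K, K4; K45 would additionally require S to be Euclidean. The strongest is K4.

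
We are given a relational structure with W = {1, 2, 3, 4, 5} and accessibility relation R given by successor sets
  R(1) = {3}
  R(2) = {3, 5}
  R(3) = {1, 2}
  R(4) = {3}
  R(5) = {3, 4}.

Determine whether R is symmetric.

Symmetric: no — 2 R 5 but not 5 R 2.

No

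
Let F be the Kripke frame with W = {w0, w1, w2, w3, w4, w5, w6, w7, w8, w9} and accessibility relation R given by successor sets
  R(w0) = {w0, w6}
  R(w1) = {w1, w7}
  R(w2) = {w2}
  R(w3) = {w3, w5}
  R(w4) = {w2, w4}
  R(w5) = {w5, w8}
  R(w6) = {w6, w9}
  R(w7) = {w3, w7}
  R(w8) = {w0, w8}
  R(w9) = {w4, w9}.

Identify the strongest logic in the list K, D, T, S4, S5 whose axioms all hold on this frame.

T

Serial (axiom D): yes — every world has a successor (e.g. w0 R w0).
Reflexive (axiom T): yes — every world is R-related to itself.
Transitive (axiom 4): no — w0 R w6 and w6 R w9, but not w0 R w9.
Euclidean (axiom 5): no — w0 R w6 and w0 R w0, but not w6 R w0.
So F validates K, D, T; S4 would additionally require R to be transitive. The strongest is T.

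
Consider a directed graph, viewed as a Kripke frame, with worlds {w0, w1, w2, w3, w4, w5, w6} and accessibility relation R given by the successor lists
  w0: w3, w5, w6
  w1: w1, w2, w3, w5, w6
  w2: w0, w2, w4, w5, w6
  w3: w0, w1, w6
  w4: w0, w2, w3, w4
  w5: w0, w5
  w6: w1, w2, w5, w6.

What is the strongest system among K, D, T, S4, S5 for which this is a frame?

Serial (axiom D): yes — every world has a successor (e.g. w0 R w3).
Reflexive (axiom T): no — w0 is not related to itself.
Transitive (axiom 4): no — w0 R w3 and w3 R w1, but not w0 R w1.
Euclidean (axiom 5): no — w0 R w3 and w0 R w5, but not w3 R w5.
So F validates K, D; T would additionally require R to be reflexive. The strongest is D.

D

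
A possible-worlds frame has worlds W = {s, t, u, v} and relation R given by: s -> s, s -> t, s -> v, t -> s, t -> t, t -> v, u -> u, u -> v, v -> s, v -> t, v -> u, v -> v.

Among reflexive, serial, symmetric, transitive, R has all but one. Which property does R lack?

transitive

Reflexive: yes — every world is R-related to itself.
Serial: yes — every world has a successor (e.g. s R s).
Symmetric: yes — every pair in R has its reverse in R.
Transitive: no — s R v and v R u, but not s R u.
Only transitive fails.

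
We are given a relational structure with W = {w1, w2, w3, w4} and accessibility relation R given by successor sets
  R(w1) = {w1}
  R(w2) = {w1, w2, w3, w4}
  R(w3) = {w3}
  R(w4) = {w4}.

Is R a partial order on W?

Yes

Reflexive: yes — every world is R-related to itself.
Transitive: yes — every two-step R-path is closed by a direct edge.
Antisymmetric: yes — no distinct pair is related both ways.
So R is a partial order.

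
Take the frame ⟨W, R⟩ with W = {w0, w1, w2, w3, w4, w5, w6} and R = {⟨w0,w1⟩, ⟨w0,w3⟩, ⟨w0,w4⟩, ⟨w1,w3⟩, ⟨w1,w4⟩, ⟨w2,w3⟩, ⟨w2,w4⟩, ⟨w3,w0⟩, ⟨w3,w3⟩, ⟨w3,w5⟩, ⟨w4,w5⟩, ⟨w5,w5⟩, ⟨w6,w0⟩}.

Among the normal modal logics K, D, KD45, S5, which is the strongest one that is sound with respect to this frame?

Serial (axiom D): yes — every world has a successor (e.g. w0 R w1).
Euclidean (axiom 5): no — w0 R w3 and w0 R w1, but not w3 R w1.
Transitive (axiom 4): no — w0 R w3 and w3 R w5, but not w0 R w5.
Reflexive (axiom T): no — w0 is not related to itself.
So F validates K, D; KD45 would additionally require R to be Euclidean and transitive. The strongest is D.

D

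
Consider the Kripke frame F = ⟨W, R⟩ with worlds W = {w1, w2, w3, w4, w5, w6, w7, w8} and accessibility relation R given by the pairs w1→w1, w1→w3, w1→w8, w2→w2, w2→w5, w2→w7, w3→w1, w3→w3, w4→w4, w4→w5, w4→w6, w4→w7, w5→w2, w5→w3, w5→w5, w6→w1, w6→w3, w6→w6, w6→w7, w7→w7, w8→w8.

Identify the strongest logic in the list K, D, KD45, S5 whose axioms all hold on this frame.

D

Serial (axiom D): yes — every world has a successor (e.g. w1 R w1).
Euclidean (axiom 5): no — w1 R w3 and w1 R w8, but not w3 R w8.
Transitive (axiom 4): no — w2 R w5 and w5 R w3, but not w2 R w3.
Reflexive (axiom T): yes — every world is R-related to itself.
So F validates K, D; KD45 would additionally require R to be Euclidean and transitive. The strongest is D.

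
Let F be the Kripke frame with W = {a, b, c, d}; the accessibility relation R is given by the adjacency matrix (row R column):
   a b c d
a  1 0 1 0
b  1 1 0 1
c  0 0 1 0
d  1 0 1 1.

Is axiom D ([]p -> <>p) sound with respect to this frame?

Yes

Axiom D corresponds to the accessibility relation being serial.
Serial: yes — every world has a successor (e.g. a R a).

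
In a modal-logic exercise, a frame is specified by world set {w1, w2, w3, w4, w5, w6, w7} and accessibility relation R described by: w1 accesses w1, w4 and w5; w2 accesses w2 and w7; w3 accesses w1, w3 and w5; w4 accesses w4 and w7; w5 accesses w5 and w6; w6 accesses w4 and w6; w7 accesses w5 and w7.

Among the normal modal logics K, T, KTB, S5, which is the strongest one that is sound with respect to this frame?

T

Reflexive (axiom T): yes — every world is R-related to itself.
Symmetric (axiom B): no — w1 R w4 but not w4 R w1.
Euclidean (axiom 5): no — w1 R w4 and w1 R w5, but not w4 R w5.
So F validates K, T; KTB would additionally require R to be symmetric. The strongest is T.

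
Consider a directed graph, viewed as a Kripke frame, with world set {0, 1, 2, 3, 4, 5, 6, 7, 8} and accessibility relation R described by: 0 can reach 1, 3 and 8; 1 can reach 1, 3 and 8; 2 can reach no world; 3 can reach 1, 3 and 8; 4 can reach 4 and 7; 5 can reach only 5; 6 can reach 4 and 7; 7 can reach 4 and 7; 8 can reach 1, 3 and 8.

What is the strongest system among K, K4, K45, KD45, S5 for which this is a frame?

K45

Transitive (axiom 4): yes — every two-step R-path is closed by a direct edge.
Euclidean (axiom 5): yes — any two successors of a common world are R-related.
Serial (axiom D): no — 2 has no R-successor.
Reflexive (axiom T): no — 0 is not related to itself.
So F validates K, K4, K45; KD45 would additionally require R to be serial. The strongest is K45.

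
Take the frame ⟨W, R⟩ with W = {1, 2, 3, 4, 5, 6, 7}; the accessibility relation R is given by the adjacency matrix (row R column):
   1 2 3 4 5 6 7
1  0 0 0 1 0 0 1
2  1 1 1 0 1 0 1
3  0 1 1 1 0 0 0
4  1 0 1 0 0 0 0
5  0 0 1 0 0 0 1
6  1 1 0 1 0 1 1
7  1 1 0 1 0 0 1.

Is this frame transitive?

No

Transitive: no — 1 R 4 and 4 R 3, but not 1 R 3.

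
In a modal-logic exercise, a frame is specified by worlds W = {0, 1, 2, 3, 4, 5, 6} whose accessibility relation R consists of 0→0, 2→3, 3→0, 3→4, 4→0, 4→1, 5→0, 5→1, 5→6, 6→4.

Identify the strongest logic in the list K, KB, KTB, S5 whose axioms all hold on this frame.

K

Symmetric (axiom B): no — 2 R 3 but not 3 R 2.
Reflexive (axiom T): no — 1 is not related to itself.
Euclidean (axiom 5): no — 3 R 0 and 3 R 4, but not 0 R 4.
So F validates K; KB would additionally require R to be symmetric. The strongest is K.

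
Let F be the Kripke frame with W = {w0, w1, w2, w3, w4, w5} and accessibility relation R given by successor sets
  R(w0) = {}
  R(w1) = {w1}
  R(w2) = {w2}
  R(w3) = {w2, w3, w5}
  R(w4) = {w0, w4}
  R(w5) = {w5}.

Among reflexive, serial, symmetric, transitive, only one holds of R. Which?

Reflexive: no — w0 is not related to itself.
Serial: no — w0 has no R-successor.
Symmetric: no — w3 R w2 but not w2 R w3.
Transitive: yes — every two-step R-path is closed by a direct edge.
Only transitive holds.

transitive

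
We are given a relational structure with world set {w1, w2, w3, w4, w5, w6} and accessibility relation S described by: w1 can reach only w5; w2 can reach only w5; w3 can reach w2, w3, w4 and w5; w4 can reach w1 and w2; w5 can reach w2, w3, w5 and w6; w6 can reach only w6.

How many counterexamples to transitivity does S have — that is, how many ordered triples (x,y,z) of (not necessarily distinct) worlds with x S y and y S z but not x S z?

Enumerating: (w1,w5,w2), (w1,w5,w3), (w1,w5,w6), (w2,w5,w2), (w2,w5,w3), (w2,w5,w6), (w3,w4,w1), (w3,w5,w6), (w4,w1,w5), (w4,w2,w5), (w5,w3,w4).

11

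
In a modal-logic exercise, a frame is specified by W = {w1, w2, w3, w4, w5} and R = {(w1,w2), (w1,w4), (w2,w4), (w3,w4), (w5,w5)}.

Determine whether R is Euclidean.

No

Euclidean: no — w1 R w4 and w1 R w2, but not w4 R w2.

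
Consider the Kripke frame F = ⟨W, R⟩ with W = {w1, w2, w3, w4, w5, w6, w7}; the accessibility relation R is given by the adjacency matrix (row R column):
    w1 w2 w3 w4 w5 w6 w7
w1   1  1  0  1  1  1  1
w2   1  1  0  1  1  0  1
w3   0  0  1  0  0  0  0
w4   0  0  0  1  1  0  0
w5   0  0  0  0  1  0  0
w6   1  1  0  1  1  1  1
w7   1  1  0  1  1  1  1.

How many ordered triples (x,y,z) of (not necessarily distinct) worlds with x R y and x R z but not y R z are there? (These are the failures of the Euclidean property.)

Enumerating: (w1,w2,w6), (w1,w4,w1), (w1,w4,w2), (w1,w4,w6), (w1,w4,w7), (w1,w5,w1), (w1,w5,w2), (w1,w5,w4), (w1,w5,w6), (w1,w5,w7), (w2,w4,w1), (w2,w4,w2), … and 26 more.
Total: 38.

38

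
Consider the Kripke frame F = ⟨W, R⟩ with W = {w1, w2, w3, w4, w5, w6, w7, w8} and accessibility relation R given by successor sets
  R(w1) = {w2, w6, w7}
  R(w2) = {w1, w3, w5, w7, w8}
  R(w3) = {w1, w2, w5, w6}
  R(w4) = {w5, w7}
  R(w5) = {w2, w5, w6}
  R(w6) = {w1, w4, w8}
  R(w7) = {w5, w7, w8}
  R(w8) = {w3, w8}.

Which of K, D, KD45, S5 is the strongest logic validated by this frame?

Serial (axiom D): yes — every world has a successor (e.g. w1 R w2).
Euclidean (axiom 5): no — w1 R w2 and w1 R w6, but not w2 R w6.
Transitive (axiom 4): no — w1 R w2 and w2 R w3, but not w1 R w3.
Reflexive (axiom T): no — w1 is not related to itself.
So F validates K, D; KD45 would additionally require R to be Euclidean and transitive. The strongest is D.

D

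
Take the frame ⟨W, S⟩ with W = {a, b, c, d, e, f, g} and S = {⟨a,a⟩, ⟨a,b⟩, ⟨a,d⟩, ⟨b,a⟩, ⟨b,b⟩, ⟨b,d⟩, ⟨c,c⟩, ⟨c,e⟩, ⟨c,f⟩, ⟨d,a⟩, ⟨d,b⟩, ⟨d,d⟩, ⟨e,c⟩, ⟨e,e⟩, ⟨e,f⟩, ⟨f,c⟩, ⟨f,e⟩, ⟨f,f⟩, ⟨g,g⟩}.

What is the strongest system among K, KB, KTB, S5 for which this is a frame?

Symmetric (axiom B): yes — every pair in S has its reverse in S.
Reflexive (axiom T): yes — every world is S-related to itself.
Euclidean (axiom 5): yes — any two successors of a common world are S-related.
So F validates K, KB, KTB, S5. The strongest is S5.

S5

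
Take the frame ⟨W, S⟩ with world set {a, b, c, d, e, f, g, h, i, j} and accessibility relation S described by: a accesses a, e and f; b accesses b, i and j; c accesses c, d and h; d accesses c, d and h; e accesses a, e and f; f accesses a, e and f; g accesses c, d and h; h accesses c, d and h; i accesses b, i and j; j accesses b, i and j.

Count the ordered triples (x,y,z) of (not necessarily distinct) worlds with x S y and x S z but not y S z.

0

S is Euclidean; there are no such tuples.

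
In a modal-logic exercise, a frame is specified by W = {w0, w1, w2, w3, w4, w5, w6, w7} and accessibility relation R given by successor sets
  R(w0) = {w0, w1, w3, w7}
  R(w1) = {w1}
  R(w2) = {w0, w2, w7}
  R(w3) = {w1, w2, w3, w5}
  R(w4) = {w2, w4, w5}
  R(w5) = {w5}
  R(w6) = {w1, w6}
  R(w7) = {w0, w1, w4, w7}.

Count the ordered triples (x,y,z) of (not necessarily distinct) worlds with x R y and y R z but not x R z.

14

Enumerating: (w0,w3,w2), (w0,w3,w5), (w0,w7,w4), (w2,w0,w1), (w2,w0,w3), (w2,w7,w1), (w2,w7,w4), (w3,w2,w0), (w3,w2,w7), (w4,w2,w0), (w4,w2,w7), (w7,w0,w3), (w7,w4,w2), (w7,w4,w5).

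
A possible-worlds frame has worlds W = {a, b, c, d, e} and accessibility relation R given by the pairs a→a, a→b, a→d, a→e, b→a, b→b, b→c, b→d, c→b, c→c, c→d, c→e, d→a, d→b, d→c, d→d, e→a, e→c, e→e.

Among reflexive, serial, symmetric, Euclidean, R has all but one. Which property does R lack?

Reflexive: yes — every world is R-related to itself.
Serial: yes — every world has a successor (e.g. a R a).
Symmetric: yes — every pair in R has its reverse in R.
Euclidean: no — a R b and a R e, but not b R e.
Only Euclidean fails.

Euclidean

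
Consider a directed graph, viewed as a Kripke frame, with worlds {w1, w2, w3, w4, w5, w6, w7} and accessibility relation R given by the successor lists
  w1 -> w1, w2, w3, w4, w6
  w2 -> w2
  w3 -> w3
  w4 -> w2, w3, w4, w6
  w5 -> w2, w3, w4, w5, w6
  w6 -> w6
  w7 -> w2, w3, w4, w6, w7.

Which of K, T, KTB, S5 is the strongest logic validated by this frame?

T

Reflexive (axiom T): yes — every world is R-related to itself.
Symmetric (axiom B): no — w1 R w2 but not w2 R w1.
Euclidean (axiom 5): no — w1 R w2 and w1 R w3, but not w2 R w3.
So F validates K, T; KTB would additionally require R to be symmetric. The strongest is T.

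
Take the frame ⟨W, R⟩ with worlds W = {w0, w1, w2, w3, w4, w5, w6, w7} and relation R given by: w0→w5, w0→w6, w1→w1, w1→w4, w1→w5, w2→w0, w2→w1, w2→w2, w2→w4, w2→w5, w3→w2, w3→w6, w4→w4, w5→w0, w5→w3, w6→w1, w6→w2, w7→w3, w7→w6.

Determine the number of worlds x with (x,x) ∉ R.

Enumerating: w0, w3, w5, w6, w7.

5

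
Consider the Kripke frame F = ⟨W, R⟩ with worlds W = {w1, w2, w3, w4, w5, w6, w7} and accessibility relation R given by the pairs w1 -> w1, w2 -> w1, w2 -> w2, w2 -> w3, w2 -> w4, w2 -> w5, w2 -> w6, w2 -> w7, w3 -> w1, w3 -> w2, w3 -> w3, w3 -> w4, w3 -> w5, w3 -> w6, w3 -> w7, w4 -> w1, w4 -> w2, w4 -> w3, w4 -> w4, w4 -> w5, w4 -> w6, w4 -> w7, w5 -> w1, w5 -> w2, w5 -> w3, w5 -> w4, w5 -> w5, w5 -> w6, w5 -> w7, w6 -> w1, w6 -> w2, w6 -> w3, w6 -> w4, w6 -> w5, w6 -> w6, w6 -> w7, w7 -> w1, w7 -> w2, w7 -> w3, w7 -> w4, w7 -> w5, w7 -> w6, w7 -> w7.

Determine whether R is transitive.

Transitive: yes — every two-step R-path is closed by a direct edge.

Yes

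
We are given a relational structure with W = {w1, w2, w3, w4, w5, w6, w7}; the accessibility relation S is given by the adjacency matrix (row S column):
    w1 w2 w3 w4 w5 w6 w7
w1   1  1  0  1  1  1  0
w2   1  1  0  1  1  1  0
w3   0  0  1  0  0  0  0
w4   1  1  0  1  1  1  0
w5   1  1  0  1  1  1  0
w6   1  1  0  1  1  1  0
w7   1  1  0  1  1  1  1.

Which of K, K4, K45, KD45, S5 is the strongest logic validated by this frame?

Transitive (axiom 4): yes — every two-step S-path is closed by a direct edge.
Euclidean (axiom 5): no — w7 S w1 and w7 S w7, but not w1 S w7.
Serial (axiom D): yes — every world has a successor (e.g. w1 S w1).
Reflexive (axiom T): yes — every world is S-related to itself.
So F validates K, K4; K45 would additionally require S to be Euclidean. The strongest is K4.

K4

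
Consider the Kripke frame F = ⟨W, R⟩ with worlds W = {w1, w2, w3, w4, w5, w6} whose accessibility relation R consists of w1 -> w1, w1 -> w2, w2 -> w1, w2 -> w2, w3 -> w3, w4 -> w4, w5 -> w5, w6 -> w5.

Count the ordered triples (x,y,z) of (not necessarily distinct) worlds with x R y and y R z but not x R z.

R is transitive; there are no such tuples.

0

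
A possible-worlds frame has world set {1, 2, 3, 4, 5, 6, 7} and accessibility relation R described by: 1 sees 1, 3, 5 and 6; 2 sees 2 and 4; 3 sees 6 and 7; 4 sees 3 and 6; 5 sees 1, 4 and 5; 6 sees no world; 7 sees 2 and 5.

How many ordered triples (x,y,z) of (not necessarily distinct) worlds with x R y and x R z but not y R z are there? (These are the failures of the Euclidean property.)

Enumerating: (1,3,1), (1,3,3), (1,3,5), (1,5,3), (1,5,6), (1,6,1), (1,6,3), (1,6,5), (1,6,6), (2,4,2), (2,4,4), (3,6,6), … and 12 more.
Total: 24.

24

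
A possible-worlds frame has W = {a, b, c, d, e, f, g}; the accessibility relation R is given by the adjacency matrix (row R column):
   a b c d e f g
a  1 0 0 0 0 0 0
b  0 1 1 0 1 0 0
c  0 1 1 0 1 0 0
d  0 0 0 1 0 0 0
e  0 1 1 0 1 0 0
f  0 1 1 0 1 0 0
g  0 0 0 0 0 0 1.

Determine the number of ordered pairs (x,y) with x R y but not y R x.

3

Enumerating: (f,b), (f,c), (f,e).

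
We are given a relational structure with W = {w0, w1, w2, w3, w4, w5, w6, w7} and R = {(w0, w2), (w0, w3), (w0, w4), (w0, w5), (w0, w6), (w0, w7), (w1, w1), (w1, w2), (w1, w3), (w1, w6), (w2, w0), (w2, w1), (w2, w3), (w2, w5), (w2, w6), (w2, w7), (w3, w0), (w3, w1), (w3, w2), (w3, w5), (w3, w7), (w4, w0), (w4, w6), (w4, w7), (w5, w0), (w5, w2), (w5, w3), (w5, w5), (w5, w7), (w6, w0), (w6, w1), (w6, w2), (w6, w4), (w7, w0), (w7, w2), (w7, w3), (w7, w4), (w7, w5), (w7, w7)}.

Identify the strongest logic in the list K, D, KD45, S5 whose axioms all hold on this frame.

Serial (axiom D): yes — every world has a successor (e.g. w0 R w2).
Euclidean (axiom 5): no — w0 R w2 and w0 R w4, but not w2 R w4.
Transitive (axiom 4): no — w0 R w2 and w2 R w1, but not w0 R w1.
Reflexive (axiom T): no — w0 is not related to itself.
So F validates K, D; KD45 would additionally require R to be Euclidean and transitive. The strongest is D.

D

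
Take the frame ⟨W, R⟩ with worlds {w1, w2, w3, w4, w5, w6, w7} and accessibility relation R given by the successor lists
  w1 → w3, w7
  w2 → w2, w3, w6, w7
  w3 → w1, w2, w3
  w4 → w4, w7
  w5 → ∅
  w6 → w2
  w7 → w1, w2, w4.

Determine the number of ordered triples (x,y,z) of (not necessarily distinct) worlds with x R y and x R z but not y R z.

Enumerating: (w1,w3,w7), (w1,w7,w3), (w1,w7,w7), (w2,w3,w6), (w2,w3,w7), (w2,w6,w3), (w2,w6,w6), (w2,w6,w7), (w2,w7,w3), (w2,w7,w6), (w2,w7,w7), (w3,w1,w1), … and 10 more.
Total: 22.

22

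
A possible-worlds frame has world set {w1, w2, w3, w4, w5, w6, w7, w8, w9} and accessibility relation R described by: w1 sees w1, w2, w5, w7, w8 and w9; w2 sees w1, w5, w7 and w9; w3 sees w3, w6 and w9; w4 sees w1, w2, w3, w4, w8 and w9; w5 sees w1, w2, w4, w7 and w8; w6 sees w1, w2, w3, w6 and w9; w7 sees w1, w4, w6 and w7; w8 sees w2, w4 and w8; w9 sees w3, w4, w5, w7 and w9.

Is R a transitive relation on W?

No

Transitive: no — w1 R w5 and w5 R w4, but not w1 R w4.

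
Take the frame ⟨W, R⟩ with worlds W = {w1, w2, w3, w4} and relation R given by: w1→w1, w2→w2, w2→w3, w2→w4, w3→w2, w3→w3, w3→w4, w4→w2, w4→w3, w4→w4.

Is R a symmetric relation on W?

Yes

Symmetric: yes — every pair in R has its reverse in R.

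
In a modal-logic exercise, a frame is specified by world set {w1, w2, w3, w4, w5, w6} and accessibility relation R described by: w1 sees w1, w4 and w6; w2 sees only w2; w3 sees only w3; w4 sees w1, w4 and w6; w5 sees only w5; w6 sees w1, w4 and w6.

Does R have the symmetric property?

Yes

Symmetric: yes — every pair in R has its reverse in R.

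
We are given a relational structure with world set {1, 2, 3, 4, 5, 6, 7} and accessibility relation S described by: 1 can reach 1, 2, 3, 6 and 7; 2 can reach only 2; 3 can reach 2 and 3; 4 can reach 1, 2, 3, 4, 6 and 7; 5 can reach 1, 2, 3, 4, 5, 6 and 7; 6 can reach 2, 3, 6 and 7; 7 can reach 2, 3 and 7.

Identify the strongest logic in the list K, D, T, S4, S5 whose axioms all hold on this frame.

S4

Serial (axiom D): yes — every world has a successor (e.g. 1 S 1).
Reflexive (axiom T): yes — every world is S-related to itself.
Transitive (axiom 4): yes — every two-step S-path is closed by a direct edge.
Euclidean (axiom 5): no — 1 S 2 and 1 S 3, but not 2 S 3.
So F validates K, D, T, S4; S5 would additionally require S to be Euclidean. The strongest is S4.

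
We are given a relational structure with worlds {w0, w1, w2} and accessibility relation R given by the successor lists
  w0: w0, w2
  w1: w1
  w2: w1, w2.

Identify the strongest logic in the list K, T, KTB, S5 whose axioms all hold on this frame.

Reflexive (axiom T): yes — every world is R-related to itself.
Symmetric (axiom B): no — w0 R w2 but not w2 R w0.
Euclidean (axiom 5): no — w0 R w2 and w0 R w0, but not w2 R w0.
So F validates K, T; KTB would additionally require R to be symmetric. The strongest is T.

T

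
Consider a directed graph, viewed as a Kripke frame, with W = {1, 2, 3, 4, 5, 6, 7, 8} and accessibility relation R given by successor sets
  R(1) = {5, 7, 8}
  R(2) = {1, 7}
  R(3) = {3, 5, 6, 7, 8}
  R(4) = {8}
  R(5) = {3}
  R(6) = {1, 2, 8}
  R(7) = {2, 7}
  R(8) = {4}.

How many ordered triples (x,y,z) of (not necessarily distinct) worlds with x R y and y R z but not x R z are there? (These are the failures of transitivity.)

Enumerating: (1,5,3), (1,7,2), (1,8,4), (2,1,5), (2,1,8), (2,7,2), (3,6,1), (3,6,2), (3,7,2), (3,8,4), (4,8,4), (5,3,5), … and 9 more.
Total: 21.

21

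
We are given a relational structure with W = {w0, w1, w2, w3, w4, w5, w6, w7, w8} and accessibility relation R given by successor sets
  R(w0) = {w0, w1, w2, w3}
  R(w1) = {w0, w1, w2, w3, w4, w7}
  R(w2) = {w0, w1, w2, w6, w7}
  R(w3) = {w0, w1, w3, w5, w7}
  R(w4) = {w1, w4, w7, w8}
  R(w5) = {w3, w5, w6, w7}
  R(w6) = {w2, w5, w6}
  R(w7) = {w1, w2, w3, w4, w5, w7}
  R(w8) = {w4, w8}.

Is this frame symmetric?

Yes

Symmetric: yes — every pair in R has its reverse in R.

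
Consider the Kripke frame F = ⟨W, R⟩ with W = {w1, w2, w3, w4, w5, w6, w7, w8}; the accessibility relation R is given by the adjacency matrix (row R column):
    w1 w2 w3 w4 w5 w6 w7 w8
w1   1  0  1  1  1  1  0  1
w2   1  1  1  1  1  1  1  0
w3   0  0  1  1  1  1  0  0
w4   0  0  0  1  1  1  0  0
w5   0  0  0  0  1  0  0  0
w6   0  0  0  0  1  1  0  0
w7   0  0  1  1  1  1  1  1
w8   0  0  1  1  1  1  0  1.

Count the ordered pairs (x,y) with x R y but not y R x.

Enumerating: (w1,w3), (w1,w4), (w1,w5), (w1,w6), (w1,w8), (w2,w1), (w2,w3), (w2,w4), (w2,w5), (w2,w6), (w2,w7), (w3,w4), … and 14 more.
Total: 26.

26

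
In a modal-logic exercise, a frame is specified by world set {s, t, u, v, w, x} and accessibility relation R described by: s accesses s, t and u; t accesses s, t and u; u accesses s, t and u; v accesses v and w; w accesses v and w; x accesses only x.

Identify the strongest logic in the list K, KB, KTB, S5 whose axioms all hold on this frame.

S5

Symmetric (axiom B): yes — every pair in R has its reverse in R.
Reflexive (axiom T): yes — every world is R-related to itself.
Euclidean (axiom 5): yes — any two successors of a common world are R-related.
So F validates K, KB, KTB, S5. The strongest is S5.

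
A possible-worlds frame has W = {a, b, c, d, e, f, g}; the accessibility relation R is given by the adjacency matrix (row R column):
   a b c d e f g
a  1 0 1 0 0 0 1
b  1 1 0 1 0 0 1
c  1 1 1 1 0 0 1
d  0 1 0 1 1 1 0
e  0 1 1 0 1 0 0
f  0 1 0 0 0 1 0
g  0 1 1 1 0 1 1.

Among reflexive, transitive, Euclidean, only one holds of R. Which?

reflexive

Reflexive: yes — every world is R-related to itself.
Transitive: no — a R c and c R b, but not a R b.
Euclidean: no — b R a and b R d, but not a R d.
Only reflexive holds.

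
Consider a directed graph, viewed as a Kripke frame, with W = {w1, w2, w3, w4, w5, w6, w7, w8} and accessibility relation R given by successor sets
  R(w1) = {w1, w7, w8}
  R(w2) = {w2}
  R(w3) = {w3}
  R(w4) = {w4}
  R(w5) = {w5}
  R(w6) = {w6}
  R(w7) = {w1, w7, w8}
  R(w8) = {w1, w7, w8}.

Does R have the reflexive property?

Reflexive: yes — every world is R-related to itself.

Yes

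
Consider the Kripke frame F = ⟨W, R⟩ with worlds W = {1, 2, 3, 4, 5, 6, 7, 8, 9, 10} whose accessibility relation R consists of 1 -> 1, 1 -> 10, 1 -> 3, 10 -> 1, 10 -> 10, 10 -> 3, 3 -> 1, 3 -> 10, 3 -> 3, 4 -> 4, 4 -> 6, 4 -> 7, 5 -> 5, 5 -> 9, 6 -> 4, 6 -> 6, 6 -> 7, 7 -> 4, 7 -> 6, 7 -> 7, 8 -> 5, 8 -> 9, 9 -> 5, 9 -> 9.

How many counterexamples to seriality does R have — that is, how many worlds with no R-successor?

1

Enumerating: 2.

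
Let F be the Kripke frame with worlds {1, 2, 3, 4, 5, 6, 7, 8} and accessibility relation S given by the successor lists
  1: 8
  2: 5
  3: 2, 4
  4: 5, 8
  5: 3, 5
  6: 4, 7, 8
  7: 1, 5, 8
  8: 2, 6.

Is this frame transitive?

Transitive: no — 1 S 8 and 8 S 2, but not 1 S 2.

No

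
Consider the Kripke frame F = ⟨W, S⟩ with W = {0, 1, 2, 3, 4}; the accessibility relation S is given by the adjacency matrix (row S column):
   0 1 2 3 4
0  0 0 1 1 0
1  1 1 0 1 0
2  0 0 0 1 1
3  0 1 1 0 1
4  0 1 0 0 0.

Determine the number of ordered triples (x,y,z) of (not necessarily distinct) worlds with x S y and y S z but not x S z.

Enumerating: (0,2,4), (0,3,1), (0,3,4), (1,0,2), (1,3,2), (1,3,4), (2,3,1), (2,3,2), (2,4,1), (3,1,0), (3,1,3), (3,2,3), (4,1,0), (4,1,3).

14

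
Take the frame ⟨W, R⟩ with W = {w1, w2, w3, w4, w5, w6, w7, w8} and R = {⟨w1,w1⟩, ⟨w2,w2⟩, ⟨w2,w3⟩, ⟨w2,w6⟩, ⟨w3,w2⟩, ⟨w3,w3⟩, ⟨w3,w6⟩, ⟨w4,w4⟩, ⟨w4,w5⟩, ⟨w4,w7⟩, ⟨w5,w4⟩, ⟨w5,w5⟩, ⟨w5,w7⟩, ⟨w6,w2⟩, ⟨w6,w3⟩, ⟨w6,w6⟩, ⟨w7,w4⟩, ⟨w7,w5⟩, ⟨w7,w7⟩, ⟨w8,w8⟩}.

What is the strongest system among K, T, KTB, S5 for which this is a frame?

Reflexive (axiom T): yes — every world is R-related to itself.
Symmetric (axiom B): yes — every pair in R has its reverse in R.
Euclidean (axiom 5): yes — any two successors of a common world are R-related.
So F validates K, T, KTB, S5. The strongest is S5.

S5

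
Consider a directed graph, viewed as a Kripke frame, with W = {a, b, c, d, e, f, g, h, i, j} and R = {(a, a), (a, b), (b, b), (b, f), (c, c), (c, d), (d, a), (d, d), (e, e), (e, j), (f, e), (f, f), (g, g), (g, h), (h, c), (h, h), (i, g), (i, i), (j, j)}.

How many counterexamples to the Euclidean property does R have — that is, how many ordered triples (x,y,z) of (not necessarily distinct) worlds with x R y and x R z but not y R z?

9

Enumerating: (a,b,a), (b,f,b), (c,d,c), (d,a,d), (e,j,e), (f,e,f), (g,h,g), (h,c,h), (i,g,i).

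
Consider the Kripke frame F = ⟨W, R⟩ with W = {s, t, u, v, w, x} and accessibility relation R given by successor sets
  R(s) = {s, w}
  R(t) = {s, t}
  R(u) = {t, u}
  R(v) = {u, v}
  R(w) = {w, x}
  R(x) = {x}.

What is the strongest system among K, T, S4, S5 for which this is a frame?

Reflexive (axiom T): yes — every world is R-related to itself.
Transitive (axiom 4): no — s R w and w R x, but not s R x.
Euclidean (axiom 5): no — s R w and s R s, but not w R s.
So F validates K, T; S4 would additionally require R to be transitive. The strongest is T.

T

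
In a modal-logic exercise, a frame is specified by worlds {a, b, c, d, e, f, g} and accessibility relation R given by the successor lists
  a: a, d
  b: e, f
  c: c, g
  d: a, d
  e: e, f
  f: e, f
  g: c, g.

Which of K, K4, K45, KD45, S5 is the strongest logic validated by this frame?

KD45

Transitive (axiom 4): yes — every two-step R-path is closed by a direct edge.
Euclidean (axiom 5): yes — any two successors of a common world are R-related.
Serial (axiom D): yes — every world has a successor (e.g. a R a).
Reflexive (axiom T): no — b is not related to itself.
So F validates K, K4, K45, KD45; S5 would additionally require R to be reflexive. The strongest is KD45.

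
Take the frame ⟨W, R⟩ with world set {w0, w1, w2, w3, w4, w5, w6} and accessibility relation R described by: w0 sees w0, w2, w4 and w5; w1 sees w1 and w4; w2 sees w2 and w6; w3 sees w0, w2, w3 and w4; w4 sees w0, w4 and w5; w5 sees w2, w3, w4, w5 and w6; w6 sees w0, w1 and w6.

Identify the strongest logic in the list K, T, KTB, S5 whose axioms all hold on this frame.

T

Reflexive (axiom T): yes — every world is R-related to itself.
Symmetric (axiom B): no — w0 R w2 but not w2 R w0.
Euclidean (axiom 5): no — w0 R w2 and w0 R w4, but not w2 R w4.
So F validates K, T; KTB would additionally require R to be symmetric. The strongest is T.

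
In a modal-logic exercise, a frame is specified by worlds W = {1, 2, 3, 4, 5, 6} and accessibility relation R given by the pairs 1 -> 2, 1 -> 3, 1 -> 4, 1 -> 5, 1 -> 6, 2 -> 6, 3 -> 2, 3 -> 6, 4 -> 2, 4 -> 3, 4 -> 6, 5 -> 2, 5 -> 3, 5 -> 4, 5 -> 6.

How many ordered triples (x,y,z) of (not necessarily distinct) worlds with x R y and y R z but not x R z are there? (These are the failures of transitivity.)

R is transitive; there are no such tuples.

0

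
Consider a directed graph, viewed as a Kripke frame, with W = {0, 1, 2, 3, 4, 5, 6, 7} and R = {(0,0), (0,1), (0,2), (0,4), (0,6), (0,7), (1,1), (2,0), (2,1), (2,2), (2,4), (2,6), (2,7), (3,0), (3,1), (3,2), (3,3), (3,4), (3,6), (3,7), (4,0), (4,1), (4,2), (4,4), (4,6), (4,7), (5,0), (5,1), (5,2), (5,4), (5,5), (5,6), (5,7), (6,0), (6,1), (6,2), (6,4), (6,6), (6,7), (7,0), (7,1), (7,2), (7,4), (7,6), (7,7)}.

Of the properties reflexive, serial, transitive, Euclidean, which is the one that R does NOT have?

Euclidean

Reflexive: yes — every world is R-related to itself.
Serial: yes — every world has a successor (e.g. 0 R 0).
Transitive: yes — every two-step R-path is closed by a direct edge.
Euclidean: no — 0 R 1 and 0 R 2, but not 1 R 2.
Only Euclidean fails.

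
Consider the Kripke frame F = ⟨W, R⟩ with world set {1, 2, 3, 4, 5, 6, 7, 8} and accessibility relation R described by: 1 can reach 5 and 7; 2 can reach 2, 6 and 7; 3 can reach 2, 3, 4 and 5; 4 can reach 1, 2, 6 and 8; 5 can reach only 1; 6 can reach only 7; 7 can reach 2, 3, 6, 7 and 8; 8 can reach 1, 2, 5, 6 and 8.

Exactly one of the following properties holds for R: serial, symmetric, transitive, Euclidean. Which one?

serial

Serial: yes — every world has a successor (e.g. 1 R 5).
Symmetric: no — 1 R 7 but not 7 R 1.
Transitive: no — 1 R 7 and 7 R 2, but not 1 R 2.
Euclidean: no — 1 R 5 and 1 R 7, but not 5 R 7.
Only serial holds.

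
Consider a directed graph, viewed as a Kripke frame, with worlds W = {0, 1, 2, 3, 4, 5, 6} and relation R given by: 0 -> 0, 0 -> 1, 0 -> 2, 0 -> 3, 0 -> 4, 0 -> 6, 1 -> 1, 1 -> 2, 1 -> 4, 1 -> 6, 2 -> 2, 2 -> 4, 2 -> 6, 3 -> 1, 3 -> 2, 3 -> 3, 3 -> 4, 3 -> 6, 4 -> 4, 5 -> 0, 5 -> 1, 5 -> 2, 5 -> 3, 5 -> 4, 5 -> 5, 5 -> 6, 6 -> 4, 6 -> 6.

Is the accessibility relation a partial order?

Reflexive: yes — every world is R-related to itself.
Transitive: yes — every two-step R-path is closed by a direct edge.
Antisymmetric: yes — no distinct pair is related both ways.
So R is a partial order.

Yes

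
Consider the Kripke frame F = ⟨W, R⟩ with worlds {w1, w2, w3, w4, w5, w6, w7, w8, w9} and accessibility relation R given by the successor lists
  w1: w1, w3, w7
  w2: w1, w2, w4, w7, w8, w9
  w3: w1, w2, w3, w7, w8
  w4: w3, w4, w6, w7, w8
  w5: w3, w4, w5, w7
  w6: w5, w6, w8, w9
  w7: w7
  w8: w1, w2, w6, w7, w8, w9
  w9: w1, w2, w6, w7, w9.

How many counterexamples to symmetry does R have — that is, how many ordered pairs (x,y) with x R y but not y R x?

Enumerating: (w1,w7), (w2,w1), (w2,w4), (w2,w7), (w3,w2), (w3,w7), (w3,w8), (w4,w3), (w4,w6), (w4,w7), (w4,w8), (w5,w3), … and 8 more.
Total: 20.

20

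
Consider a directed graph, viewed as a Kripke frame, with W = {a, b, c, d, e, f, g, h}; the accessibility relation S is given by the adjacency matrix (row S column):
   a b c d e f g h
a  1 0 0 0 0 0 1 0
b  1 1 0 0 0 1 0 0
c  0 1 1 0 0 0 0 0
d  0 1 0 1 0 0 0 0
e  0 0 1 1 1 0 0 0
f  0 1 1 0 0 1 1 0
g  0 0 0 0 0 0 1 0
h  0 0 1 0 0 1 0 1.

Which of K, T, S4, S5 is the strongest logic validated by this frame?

T

Reflexive (axiom T): yes — every world is S-related to itself.
Transitive (axiom 4): no — b S a and a S g, but not b S g.
Euclidean (axiom 5): no — b S a and b S f, but not a S f.
So F validates K, T; S4 would additionally require S to be transitive. The strongest is T.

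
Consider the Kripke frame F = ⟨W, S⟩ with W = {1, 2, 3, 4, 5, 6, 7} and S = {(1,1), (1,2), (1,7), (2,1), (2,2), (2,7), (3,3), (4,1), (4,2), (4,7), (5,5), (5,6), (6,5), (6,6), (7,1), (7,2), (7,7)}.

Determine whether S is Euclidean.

Yes

Euclidean: yes — any two successors of a common world are S-related.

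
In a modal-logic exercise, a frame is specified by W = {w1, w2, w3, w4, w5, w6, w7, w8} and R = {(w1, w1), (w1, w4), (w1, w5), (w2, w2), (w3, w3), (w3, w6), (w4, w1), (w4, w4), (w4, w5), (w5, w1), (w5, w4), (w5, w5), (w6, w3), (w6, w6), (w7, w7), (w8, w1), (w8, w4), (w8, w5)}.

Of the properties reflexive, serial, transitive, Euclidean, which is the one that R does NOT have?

Reflexive: no — w8 is not related to itself.
Serial: yes — every world has a successor (e.g. w1 R w1).
Transitive: yes — every two-step R-path is closed by a direct edge.
Euclidean: yes — any two successors of a common world are R-related.
Only reflexive fails.

reflexive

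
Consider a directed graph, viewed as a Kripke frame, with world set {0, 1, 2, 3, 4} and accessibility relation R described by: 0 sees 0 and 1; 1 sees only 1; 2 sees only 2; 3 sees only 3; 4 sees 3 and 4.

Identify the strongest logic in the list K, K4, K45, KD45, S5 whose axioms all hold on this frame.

K4

Transitive (axiom 4): yes — every two-step R-path is closed by a direct edge.
Euclidean (axiom 5): no — 0 R 1 and 0 R 0, but not 1 R 0.
Serial (axiom D): yes — every world has a successor (e.g. 0 R 0).
Reflexive (axiom T): yes — every world is R-related to itself.
So F validates K, K4; K45 would additionally require R to be Euclidean. The strongest is K4.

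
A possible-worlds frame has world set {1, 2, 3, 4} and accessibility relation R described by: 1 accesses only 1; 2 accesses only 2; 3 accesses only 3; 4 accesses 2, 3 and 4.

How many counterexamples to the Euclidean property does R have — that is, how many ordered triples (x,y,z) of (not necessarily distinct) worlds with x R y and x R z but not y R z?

Enumerating: (4,2,3), (4,2,4), (4,3,2), (4,3,4).

4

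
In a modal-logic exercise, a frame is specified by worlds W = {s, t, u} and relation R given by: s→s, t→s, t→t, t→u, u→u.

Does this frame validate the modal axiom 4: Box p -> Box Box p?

Axiom 4 corresponds to the accessibility relation being transitive.
Transitive: yes — every two-step R-path is closed by a direct edge.

Yes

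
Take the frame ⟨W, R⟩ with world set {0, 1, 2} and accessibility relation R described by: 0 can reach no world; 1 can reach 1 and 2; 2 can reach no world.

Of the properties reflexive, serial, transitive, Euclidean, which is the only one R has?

transitive

Reflexive: no — 0 is not related to itself.
Serial: no — 0 has no R-successor.
Transitive: yes — every two-step R-path is closed by a direct edge.
Euclidean: no — 1 R 2 and 1 R 1, but not 2 R 1.
Only transitive holds.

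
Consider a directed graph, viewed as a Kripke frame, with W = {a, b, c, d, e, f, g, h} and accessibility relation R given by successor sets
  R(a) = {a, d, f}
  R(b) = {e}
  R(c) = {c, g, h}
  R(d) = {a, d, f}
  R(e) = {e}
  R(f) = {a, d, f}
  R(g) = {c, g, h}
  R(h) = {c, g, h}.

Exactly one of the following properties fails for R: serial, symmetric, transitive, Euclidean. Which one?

Serial: yes — every world has a successor (e.g. a R a).
Symmetric: no — b R e but not e R b.
Transitive: yes — every two-step R-path is closed by a direct edge.
Euclidean: yes — any two successors of a common world are R-related.
Only symmetric fails.

symmetric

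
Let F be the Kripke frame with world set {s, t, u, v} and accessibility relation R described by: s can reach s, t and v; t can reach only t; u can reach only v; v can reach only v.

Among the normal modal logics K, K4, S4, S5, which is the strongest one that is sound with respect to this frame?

K4

Transitive (axiom 4): yes — every two-step R-path is closed by a direct edge.
Reflexive (axiom T): no — u is not related to itself.
Euclidean (axiom 5): no — s R t and s R v, but not t R v.
So F validates K, K4; S4 would additionally require R to be reflexive. The strongest is K4.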